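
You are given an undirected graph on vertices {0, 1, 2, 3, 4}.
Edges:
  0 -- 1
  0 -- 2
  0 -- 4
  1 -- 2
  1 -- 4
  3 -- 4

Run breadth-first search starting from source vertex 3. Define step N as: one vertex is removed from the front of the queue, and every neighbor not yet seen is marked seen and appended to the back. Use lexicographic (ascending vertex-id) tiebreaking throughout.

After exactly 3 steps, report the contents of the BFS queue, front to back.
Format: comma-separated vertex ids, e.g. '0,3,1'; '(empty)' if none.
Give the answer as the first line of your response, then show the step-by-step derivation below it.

1,2

step 1: dequeue 3; queue=[4]; order=3
step 2: dequeue 4; queue=[0,1]; order=3,4
step 3: dequeue 0; queue=[1,2]; order=3,4,0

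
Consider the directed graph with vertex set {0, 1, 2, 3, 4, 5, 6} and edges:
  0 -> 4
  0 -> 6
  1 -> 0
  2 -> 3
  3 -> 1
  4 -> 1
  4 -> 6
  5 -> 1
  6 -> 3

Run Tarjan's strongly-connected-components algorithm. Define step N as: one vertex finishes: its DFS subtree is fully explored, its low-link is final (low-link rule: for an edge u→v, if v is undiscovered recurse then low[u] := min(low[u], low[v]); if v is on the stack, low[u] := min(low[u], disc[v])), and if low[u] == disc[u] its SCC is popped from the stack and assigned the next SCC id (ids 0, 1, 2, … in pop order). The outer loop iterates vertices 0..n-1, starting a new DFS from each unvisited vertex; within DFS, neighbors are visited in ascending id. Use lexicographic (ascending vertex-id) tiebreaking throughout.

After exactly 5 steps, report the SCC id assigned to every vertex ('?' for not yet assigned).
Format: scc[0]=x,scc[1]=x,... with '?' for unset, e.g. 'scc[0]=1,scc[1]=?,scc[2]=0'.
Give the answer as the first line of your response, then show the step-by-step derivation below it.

scc[0]=0,scc[1]=0,scc[2]=?,scc[3]=0,scc[4]=0,scc[5]=?,scc[6]=0

step 1: low=(low[0]=0,low[1]=0,low[2]=?,low[3]=?,low[4]=1,low[5]=?,low[6]=?); scc=(scc[0]=?,scc[1]=?,scc[2]=?,scc[3]=?,scc[4]=?,scc[5]=?,scc[6]=?)
step 2: low=(low[0]=0,low[1]=0,low[2]=?,low[3]=2,low[4]=0,low[5]=?,low[6]=3); scc=(scc[0]=?,scc[1]=?,scc[2]=?,scc[3]=?,scc[4]=?,scc[5]=?,scc[6]=?)
step 3: low=(low[0]=0,low[1]=0,low[2]=?,low[3]=2,low[4]=0,low[5]=?,low[6]=2); scc=(scc[0]=?,scc[1]=?,scc[2]=?,scc[3]=?,scc[4]=?,scc[5]=?,scc[6]=?)
step 4: low=(low[0]=0,low[1]=0,low[2]=?,low[3]=2,low[4]=0,low[5]=?,low[6]=2); scc=(scc[0]=?,scc[1]=?,scc[2]=?,scc[3]=?,scc[4]=?,scc[5]=?,scc[6]=?)
step 5: low=(low[0]=0,low[1]=0,low[2]=?,low[3]=2,low[4]=0,low[5]=?,low[6]=2); scc=(scc[0]=0,scc[1]=0,scc[2]=?,scc[3]=0,scc[4]=0,scc[5]=?,scc[6]=0)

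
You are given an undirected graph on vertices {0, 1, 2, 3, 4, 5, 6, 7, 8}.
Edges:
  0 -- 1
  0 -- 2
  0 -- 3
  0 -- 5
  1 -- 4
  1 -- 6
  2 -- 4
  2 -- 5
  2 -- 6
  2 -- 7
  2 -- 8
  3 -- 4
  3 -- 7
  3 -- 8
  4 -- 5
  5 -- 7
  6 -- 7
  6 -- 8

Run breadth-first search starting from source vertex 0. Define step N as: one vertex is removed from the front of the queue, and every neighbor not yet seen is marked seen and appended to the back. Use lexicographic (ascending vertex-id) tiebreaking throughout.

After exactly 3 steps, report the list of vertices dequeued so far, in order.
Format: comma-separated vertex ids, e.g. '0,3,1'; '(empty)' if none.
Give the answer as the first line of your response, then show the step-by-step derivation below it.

0,1,2

step 1: dequeue 0; queue=[1,2,3,5]; order=0
step 2: dequeue 1; queue=[2,3,5,4,6]; order=0,1
step 3: dequeue 2; queue=[3,5,4,6,7,8]; order=0,1,2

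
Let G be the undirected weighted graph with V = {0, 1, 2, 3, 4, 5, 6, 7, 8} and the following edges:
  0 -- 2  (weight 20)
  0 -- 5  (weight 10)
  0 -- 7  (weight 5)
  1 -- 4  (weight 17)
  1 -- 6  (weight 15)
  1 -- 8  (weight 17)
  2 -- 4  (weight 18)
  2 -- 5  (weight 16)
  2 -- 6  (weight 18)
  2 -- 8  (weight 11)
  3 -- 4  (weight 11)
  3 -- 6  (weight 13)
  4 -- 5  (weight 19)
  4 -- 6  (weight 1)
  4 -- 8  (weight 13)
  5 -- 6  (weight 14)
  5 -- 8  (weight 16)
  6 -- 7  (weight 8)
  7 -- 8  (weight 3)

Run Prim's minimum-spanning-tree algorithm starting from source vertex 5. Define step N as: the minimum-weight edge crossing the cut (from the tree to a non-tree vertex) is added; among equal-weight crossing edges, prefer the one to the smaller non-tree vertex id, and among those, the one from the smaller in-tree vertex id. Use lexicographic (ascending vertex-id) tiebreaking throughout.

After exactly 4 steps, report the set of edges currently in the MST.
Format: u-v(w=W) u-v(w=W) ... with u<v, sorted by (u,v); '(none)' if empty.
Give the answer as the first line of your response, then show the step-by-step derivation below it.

0-5(w=10) 0-7(w=5) 6-7(w=8) 7-8(w=3)

step 1: add edge 0-5 (w=10); MST = {0-5(w=10)}
step 2: add edge 0-7 (w=5); MST = {0-5(w=10) 0-7(w=5)}
step 3: add edge 7-8 (w=3); MST = {0-5(w=10) 0-7(w=5) 7-8(w=3)}
step 4: add edge 6-7 (w=8); MST = {0-5(w=10) 0-7(w=5) 6-7(w=8) 7-8(w=3)}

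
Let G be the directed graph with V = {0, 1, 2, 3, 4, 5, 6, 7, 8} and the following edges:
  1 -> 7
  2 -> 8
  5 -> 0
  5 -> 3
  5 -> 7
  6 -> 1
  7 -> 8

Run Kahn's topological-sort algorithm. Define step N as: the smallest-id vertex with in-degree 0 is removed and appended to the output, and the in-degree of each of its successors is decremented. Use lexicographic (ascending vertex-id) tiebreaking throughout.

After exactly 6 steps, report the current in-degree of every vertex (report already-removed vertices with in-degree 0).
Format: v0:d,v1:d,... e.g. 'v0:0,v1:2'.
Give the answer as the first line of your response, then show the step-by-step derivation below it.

v0:0,v1:0,v2:0,v3:0,v4:0,v5:0,v6:0,v7:1,v8:1

step 1: output 2; order=[2]; indeg=(1,1,0,1,0,0,0,2,1)
step 2: output 4; order=[2,4]; indeg=(1,1,0,1,0,0,0,2,1)
step 3: output 5; order=[2,4,5]; indeg=(0,1,0,0,0,0,0,1,1)
step 4: output 0; order=[2,4,5,0]; indeg=(0,1,0,0,0,0,0,1,1)
step 5: output 3; order=[2,4,5,0,3]; indeg=(0,1,0,0,0,0,0,1,1)
step 6: output 6; order=[2,4,5,0,3,6]; indeg=(0,0,0,0,0,0,0,1,1)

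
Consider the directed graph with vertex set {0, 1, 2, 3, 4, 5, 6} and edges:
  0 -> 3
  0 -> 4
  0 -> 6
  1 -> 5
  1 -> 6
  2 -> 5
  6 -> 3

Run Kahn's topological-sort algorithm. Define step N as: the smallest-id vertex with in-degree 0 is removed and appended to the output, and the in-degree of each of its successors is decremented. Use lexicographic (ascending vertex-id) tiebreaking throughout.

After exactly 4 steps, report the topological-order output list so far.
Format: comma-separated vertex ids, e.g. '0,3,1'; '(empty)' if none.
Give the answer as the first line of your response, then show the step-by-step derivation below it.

0,1,2,4

step 1: output 0; order=[0]; indeg=(0,0,0,1,0,2,1)
step 2: output 1; order=[0,1]; indeg=(0,0,0,1,0,1,0)
step 3: output 2; order=[0,1,2]; indeg=(0,0,0,1,0,0,0)
step 4: output 4; order=[0,1,2,4]; indeg=(0,0,0,1,0,0,0)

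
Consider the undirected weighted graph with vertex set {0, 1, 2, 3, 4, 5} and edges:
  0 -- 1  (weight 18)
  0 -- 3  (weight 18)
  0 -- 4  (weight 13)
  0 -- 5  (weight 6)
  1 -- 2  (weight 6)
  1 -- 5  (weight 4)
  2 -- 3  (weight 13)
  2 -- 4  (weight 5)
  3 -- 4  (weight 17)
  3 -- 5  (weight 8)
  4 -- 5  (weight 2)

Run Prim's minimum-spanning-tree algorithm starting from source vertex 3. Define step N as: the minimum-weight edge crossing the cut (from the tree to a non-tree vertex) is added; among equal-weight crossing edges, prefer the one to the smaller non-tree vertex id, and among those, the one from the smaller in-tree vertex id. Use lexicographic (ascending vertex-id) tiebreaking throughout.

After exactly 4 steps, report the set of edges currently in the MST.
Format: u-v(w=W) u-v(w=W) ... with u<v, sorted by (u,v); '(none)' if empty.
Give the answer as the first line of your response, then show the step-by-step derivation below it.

1-5(w=4) 2-4(w=5) 3-5(w=8) 4-5(w=2)

step 1: add edge 3-5 (w=8); MST = {3-5(w=8)}
step 2: add edge 4-5 (w=2); MST = {3-5(w=8) 4-5(w=2)}
step 3: add edge 1-5 (w=4); MST = {1-5(w=4) 3-5(w=8) 4-5(w=2)}
step 4: add edge 2-4 (w=5); MST = {1-5(w=4) 2-4(w=5) 3-5(w=8) 4-5(w=2)}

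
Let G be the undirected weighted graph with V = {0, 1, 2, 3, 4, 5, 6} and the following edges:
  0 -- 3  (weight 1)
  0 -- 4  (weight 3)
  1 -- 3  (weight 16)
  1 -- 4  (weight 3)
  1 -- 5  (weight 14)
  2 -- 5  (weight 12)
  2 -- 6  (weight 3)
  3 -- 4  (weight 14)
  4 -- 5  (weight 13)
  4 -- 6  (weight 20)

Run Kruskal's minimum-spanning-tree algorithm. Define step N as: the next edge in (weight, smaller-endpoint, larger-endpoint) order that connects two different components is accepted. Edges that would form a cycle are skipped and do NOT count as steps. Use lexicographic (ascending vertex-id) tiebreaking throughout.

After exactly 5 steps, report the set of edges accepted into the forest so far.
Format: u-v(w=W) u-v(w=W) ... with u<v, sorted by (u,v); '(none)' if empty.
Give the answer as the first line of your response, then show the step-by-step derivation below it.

0-3(w=1) 0-4(w=3) 1-4(w=3) 2-5(w=12) 2-6(w=3)

step 1: add edge 0-3 (w=1); MST = {0-3(w=1)}
step 2: add edge 0-4 (w=3); MST = {0-3(w=1) 0-4(w=3)}
step 3: add edge 1-4 (w=3); MST = {0-3(w=1) 0-4(w=3) 1-4(w=3)}
step 4: add edge 2-6 (w=3); MST = {0-3(w=1) 0-4(w=3) 1-4(w=3) 2-6(w=3)}
step 5: add edge 2-5 (w=12); MST = {0-3(w=1) 0-4(w=3) 1-4(w=3) 2-5(w=12) 2-6(w=3)}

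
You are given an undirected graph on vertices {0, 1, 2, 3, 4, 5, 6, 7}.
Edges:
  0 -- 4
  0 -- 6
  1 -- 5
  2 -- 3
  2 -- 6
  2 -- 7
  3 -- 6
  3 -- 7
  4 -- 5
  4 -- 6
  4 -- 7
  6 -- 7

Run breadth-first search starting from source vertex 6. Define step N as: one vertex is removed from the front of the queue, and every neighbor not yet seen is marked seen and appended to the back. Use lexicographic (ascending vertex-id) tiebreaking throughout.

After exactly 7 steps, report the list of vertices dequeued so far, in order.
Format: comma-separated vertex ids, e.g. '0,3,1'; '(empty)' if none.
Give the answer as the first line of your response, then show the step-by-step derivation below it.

6,0,2,3,4,7,5

step 1: dequeue 6; queue=[0,2,3,4,7]; order=6
step 2: dequeue 0; queue=[2,3,4,7]; order=6,0
step 3: dequeue 2; queue=[3,4,7]; order=6,0,2
step 4: dequeue 3; queue=[4,7]; order=6,0,2,3
step 5: dequeue 4; queue=[7,5]; order=6,0,2,3,4
step 6: dequeue 7; queue=[5]; order=6,0,2,3,4,7
step 7: dequeue 5; queue=[1]; order=6,0,2,3,4,7,5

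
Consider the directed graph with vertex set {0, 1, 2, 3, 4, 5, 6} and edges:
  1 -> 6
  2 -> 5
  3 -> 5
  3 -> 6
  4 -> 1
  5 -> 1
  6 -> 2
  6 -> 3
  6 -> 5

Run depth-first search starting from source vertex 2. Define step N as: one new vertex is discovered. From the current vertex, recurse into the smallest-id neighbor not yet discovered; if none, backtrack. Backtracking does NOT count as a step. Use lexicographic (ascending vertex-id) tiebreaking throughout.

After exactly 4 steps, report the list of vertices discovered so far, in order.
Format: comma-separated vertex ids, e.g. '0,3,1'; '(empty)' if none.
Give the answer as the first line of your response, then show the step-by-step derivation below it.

2,5,1,6

step 1: discover 2; path=2; order=2
step 2: discover 5; path=2>5; order=2,5
step 3: discover 1; path=2>5>1; order=2,5,1
step 4: discover 6; path=2>5>1>6; order=2,5,1,6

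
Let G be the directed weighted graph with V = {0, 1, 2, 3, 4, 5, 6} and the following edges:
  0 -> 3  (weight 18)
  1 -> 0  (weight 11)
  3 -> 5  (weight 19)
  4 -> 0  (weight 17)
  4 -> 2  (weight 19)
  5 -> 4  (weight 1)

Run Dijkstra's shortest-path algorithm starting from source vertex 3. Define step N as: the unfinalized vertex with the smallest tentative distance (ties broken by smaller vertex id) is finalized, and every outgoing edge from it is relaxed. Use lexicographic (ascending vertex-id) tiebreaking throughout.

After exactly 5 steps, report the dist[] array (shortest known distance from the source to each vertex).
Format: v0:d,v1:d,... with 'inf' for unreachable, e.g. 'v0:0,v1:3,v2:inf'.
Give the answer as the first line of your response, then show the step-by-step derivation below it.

v0:37,v1:inf,v2:39,v3:0,v4:20,v5:19,v6:inf

step 1: dist = v0:inf,v1:inf,v2:inf,v3:0,v4:inf,v5:19,v6:inf
step 2: dist = v0:inf,v1:inf,v2:inf,v3:0,v4:20,v5:19,v6:inf
step 3: dist = v0:37,v1:inf,v2:39,v3:0,v4:20,v5:19,v6:inf
step 4: dist = v0:37,v1:inf,v2:39,v3:0,v4:20,v5:19,v6:inf
step 5: dist = v0:37,v1:inf,v2:39,v3:0,v4:20,v5:19,v6:inf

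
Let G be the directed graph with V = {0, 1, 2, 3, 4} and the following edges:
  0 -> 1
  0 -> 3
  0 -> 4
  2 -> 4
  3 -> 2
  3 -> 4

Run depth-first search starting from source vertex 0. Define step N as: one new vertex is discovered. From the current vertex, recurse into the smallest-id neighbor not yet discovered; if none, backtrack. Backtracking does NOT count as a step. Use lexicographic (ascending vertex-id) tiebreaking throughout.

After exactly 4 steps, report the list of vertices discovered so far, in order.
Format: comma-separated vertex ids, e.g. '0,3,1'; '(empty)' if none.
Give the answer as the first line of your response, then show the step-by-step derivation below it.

0,1,3,2

step 1: discover 0; path=0; order=0
step 2: discover 1; path=0>1; order=0,1
step 3: discover 3; path=0>3; order=0,1,3
step 4: discover 2; path=0>3>2; order=0,1,3,2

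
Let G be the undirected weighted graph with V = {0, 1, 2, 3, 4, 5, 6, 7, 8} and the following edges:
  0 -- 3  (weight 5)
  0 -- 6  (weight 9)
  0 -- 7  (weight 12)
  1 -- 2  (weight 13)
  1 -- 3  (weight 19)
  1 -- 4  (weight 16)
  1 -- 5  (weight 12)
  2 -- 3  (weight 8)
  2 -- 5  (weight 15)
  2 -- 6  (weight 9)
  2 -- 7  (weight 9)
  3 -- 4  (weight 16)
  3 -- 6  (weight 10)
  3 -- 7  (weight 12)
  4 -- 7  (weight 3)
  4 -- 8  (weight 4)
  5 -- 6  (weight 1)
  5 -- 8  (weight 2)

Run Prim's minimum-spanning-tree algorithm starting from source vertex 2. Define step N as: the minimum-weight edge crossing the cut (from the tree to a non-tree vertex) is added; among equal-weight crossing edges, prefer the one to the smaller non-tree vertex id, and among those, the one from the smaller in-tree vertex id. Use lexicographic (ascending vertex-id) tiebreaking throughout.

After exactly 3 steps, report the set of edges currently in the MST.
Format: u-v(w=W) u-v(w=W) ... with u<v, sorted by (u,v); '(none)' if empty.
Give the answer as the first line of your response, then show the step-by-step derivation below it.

0-3(w=5) 0-6(w=9) 2-3(w=8)

step 1: add edge 2-3 (w=8); MST = {2-3(w=8)}
step 2: add edge 0-3 (w=5); MST = {0-3(w=5) 2-3(w=8)}
step 3: add edge 0-6 (w=9); MST = {0-3(w=5) 0-6(w=9) 2-3(w=8)}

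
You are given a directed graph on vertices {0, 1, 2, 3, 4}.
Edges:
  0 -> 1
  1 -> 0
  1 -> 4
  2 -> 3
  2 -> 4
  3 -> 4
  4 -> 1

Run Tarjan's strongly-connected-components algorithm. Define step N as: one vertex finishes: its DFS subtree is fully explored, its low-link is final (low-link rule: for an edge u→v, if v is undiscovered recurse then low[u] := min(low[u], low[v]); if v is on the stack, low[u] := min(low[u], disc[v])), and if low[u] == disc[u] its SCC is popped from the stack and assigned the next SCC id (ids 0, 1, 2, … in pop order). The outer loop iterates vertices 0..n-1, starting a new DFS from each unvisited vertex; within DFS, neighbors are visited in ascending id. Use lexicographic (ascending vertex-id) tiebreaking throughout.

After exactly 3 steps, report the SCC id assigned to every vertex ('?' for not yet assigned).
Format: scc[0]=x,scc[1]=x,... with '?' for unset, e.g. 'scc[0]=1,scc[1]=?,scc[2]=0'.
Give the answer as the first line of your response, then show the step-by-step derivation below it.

scc[0]=0,scc[1]=0,scc[2]=?,scc[3]=?,scc[4]=0

step 1: low=(low[0]=0,low[1]=0,low[2]=?,low[3]=?,low[4]=1); scc=(scc[0]=?,scc[1]=?,scc[2]=?,scc[3]=?,scc[4]=?)
step 2: low=(low[0]=0,low[1]=0,low[2]=?,low[3]=?,low[4]=1); scc=(scc[0]=?,scc[1]=?,scc[2]=?,scc[3]=?,scc[4]=?)
step 3: low=(low[0]=0,low[1]=0,low[2]=?,low[3]=?,low[4]=1); scc=(scc[0]=0,scc[1]=0,scc[2]=?,scc[3]=?,scc[4]=0)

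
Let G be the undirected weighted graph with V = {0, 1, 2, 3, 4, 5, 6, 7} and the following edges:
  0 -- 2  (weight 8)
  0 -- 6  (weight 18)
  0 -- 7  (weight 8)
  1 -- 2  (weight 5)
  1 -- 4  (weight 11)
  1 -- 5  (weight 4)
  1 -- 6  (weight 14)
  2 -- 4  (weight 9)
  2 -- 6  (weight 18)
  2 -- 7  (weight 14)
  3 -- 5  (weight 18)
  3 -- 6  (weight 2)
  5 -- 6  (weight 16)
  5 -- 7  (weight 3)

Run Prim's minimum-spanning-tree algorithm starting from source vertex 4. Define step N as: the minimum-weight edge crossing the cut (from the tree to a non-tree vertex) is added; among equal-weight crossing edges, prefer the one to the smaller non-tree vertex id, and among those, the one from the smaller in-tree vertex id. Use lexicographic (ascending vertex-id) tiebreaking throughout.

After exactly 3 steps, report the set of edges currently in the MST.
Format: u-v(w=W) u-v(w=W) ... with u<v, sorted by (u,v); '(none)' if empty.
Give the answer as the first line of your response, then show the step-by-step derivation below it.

1-2(w=5) 1-5(w=4) 2-4(w=9)

step 1: add edge 2-4 (w=9); MST = {2-4(w=9)}
step 2: add edge 1-2 (w=5); MST = {1-2(w=5) 2-4(w=9)}
step 3: add edge 1-5 (w=4); MST = {1-2(w=5) 1-5(w=4) 2-4(w=9)}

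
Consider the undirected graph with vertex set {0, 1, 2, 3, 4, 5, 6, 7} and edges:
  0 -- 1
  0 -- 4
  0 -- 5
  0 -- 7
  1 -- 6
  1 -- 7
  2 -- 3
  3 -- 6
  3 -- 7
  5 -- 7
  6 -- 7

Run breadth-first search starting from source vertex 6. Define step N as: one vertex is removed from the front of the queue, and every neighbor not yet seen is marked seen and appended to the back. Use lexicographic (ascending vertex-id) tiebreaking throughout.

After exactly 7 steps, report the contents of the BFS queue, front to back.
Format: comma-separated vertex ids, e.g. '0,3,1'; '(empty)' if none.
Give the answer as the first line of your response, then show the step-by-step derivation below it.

4

step 1: dequeue 6; queue=[1,3,7]; order=6
step 2: dequeue 1; queue=[3,7,0]; order=6,1
step 3: dequeue 3; queue=[7,0,2]; order=6,1,3
step 4: dequeue 7; queue=[0,2,5]; order=6,1,3,7
step 5: dequeue 0; queue=[2,5,4]; order=6,1,3,7,0
step 6: dequeue 2; queue=[5,4]; order=6,1,3,7,0,2
step 7: dequeue 5; queue=[4]; order=6,1,3,7,0,2,5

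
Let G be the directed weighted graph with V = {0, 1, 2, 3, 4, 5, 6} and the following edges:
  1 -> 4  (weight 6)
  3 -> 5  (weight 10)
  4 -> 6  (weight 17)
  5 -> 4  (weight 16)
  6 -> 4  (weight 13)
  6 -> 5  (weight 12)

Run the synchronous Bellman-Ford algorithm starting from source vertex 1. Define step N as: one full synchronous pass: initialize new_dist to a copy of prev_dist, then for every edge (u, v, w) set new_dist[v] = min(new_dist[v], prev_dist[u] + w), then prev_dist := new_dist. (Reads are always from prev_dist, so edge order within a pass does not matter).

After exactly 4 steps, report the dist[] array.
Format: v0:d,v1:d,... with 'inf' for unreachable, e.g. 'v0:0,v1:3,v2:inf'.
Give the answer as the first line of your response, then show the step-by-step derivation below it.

v0:inf,v1:0,v2:inf,v3:inf,v4:6,v5:35,v6:23

step 1: dist = v0:inf,v1:0,v2:inf,v3:inf,v4:6,v5:inf,v6:inf
step 2: dist = v0:inf,v1:0,v2:inf,v3:inf,v4:6,v5:inf,v6:23
step 3: dist = v0:inf,v1:0,v2:inf,v3:inf,v4:6,v5:35,v6:23
step 4: dist = v0:inf,v1:0,v2:inf,v3:inf,v4:6,v5:35,v6:23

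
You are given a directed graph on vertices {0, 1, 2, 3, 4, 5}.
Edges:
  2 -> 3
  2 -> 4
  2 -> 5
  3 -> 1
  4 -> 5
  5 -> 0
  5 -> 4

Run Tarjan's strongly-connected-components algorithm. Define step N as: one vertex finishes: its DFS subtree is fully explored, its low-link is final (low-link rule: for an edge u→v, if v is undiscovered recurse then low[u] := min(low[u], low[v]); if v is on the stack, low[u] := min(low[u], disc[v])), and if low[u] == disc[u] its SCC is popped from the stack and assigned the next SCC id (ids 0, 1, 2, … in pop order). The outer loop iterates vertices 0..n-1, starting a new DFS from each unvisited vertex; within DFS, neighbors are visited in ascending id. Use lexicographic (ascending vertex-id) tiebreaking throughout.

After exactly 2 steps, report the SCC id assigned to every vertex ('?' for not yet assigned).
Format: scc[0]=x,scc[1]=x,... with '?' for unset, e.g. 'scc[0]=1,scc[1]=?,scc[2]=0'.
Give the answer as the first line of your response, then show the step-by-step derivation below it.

scc[0]=0,scc[1]=1,scc[2]=?,scc[3]=?,scc[4]=?,scc[5]=?

step 1: low=(low[0]=0,low[1]=?,low[2]=?,low[3]=?,low[4]=?,low[5]=?); scc=(scc[0]=0,scc[1]=?,scc[2]=?,scc[3]=?,scc[4]=?,scc[5]=?)
step 2: low=(low[0]=0,low[1]=1,low[2]=?,low[3]=?,low[4]=?,low[5]=?); scc=(scc[0]=0,scc[1]=1,scc[2]=?,scc[3]=?,scc[4]=?,scc[5]=?)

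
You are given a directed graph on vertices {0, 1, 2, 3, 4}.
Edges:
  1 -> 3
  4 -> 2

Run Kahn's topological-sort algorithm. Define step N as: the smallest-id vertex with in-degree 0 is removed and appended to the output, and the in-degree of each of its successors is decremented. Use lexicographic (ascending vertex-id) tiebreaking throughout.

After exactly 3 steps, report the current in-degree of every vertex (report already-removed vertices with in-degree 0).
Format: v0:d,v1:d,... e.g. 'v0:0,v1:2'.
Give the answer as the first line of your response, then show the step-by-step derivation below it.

v0:0,v1:0,v2:1,v3:0,v4:0

step 1: output 0; order=[0]; indeg=(0,0,1,1,0)
step 2: output 1; order=[0,1]; indeg=(0,0,1,0,0)
step 3: output 3; order=[0,1,3]; indeg=(0,0,1,0,0)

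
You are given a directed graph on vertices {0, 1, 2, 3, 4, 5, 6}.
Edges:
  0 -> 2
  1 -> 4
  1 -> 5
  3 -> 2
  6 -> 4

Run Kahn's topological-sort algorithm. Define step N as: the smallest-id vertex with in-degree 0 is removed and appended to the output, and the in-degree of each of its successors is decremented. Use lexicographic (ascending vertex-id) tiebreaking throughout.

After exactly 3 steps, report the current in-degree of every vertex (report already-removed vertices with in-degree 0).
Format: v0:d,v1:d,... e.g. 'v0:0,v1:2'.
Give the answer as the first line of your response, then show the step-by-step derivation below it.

v0:0,v1:0,v2:0,v3:0,v4:1,v5:0,v6:0

step 1: output 0; order=[0]; indeg=(0,0,1,0,2,1,0)
step 2: output 1; order=[0,1]; indeg=(0,0,1,0,1,0,0)
step 3: output 3; order=[0,1,3]; indeg=(0,0,0,0,1,0,0)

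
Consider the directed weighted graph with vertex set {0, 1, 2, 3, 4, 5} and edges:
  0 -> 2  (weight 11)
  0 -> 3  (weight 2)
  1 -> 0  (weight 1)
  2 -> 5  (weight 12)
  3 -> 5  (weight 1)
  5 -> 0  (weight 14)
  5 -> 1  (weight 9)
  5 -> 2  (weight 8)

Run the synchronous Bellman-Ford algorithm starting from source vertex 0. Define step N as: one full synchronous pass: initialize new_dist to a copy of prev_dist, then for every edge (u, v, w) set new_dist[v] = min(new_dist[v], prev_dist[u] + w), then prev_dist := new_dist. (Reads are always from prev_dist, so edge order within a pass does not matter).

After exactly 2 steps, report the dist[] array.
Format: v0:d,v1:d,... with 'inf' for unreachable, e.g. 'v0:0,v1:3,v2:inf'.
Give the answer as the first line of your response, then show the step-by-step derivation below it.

v0:0,v1:inf,v2:11,v3:2,v4:inf,v5:3

step 1: dist = v0:0,v1:inf,v2:11,v3:2,v4:inf,v5:inf
step 2: dist = v0:0,v1:inf,v2:11,v3:2,v4:inf,v5:3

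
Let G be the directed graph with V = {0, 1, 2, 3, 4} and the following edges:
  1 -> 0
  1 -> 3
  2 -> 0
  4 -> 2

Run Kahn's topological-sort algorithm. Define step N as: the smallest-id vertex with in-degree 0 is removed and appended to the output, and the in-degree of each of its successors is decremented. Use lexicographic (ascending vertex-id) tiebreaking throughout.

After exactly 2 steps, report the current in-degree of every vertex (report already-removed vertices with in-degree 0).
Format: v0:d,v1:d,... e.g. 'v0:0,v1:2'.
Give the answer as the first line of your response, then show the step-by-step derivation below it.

v0:1,v1:0,v2:1,v3:0,v4:0

step 1: output 1; order=[1]; indeg=(1,0,1,0,0)
step 2: output 3; order=[1,3]; indeg=(1,0,1,0,0)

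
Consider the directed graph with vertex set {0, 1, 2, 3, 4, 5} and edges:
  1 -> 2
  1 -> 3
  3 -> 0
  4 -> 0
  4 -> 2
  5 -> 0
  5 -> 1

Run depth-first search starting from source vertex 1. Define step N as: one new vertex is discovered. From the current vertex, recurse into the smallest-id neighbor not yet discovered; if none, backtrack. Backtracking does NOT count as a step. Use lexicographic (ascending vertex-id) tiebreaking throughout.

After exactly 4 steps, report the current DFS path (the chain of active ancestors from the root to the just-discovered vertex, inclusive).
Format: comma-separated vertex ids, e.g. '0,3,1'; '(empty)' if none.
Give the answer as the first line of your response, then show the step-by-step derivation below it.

1,3,0

step 1: discover 1; path=1; order=1
step 2: discover 2; path=1>2; order=1,2
step 3: discover 3; path=1>3; order=1,2,3
step 4: discover 0; path=1>3>0; order=1,2,3,0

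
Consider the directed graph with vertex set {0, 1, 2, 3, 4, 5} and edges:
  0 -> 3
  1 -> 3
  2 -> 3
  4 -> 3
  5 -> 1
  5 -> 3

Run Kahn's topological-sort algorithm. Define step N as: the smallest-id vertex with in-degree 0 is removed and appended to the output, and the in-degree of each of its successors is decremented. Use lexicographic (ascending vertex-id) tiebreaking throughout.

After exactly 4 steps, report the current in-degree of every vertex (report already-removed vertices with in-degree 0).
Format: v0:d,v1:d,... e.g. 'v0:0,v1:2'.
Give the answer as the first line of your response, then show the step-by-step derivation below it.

v0:0,v1:0,v2:0,v3:1,v4:0,v5:0

step 1: output 0; order=[0]; indeg=(0,1,0,4,0,0)
step 2: output 2; order=[0,2]; indeg=(0,1,0,3,0,0)
step 3: output 4; order=[0,2,4]; indeg=(0,1,0,2,0,0)
step 4: output 5; order=[0,2,4,5]; indeg=(0,0,0,1,0,0)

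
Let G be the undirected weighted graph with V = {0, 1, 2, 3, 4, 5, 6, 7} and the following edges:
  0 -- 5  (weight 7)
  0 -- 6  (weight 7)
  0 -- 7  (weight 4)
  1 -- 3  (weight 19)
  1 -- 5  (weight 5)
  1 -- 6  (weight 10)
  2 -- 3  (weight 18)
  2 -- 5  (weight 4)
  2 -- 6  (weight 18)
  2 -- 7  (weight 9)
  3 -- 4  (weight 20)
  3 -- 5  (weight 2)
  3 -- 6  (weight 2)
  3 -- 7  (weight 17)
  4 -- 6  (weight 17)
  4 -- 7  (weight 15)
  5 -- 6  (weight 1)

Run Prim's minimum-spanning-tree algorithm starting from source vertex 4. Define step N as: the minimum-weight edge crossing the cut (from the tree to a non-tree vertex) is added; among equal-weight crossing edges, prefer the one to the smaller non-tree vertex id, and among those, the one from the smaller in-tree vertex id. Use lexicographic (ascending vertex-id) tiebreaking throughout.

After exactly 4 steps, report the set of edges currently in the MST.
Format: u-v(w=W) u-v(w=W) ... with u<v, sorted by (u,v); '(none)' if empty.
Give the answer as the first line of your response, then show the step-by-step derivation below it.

0-5(w=7) 0-7(w=4) 4-7(w=15) 5-6(w=1)

step 1: add edge 4-7 (w=15); MST = {4-7(w=15)}
step 2: add edge 0-7 (w=4); MST = {0-7(w=4) 4-7(w=15)}
step 3: add edge 0-5 (w=7); MST = {0-5(w=7) 0-7(w=4) 4-7(w=15)}
step 4: add edge 5-6 (w=1); MST = {0-5(w=7) 0-7(w=4) 4-7(w=15) 5-6(w=1)}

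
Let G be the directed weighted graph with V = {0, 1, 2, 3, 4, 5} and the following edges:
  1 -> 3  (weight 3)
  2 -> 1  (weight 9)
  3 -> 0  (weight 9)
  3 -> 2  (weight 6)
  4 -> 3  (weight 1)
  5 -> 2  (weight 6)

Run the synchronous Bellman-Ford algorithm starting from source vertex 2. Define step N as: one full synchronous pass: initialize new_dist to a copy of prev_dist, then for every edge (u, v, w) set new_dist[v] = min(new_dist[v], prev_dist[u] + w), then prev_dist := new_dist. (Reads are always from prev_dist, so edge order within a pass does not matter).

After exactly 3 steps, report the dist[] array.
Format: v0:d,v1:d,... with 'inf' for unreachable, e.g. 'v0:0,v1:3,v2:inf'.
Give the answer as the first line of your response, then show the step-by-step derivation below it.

v0:21,v1:9,v2:0,v3:12,v4:inf,v5:inf

step 1: dist = v0:inf,v1:9,v2:0,v3:inf,v4:inf,v5:inf
step 2: dist = v0:inf,v1:9,v2:0,v3:12,v4:inf,v5:inf
step 3: dist = v0:21,v1:9,v2:0,v3:12,v4:inf,v5:inf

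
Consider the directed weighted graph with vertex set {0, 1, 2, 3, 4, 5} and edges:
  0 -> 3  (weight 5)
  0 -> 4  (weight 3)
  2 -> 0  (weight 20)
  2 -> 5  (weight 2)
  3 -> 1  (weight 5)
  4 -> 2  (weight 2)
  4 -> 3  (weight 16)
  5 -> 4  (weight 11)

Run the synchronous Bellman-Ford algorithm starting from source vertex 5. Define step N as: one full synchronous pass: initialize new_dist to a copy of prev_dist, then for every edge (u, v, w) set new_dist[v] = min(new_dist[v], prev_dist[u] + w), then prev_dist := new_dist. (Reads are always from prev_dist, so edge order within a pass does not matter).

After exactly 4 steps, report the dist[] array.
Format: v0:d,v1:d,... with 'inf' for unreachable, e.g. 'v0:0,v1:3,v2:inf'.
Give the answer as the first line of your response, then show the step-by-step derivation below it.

v0:33,v1:32,v2:13,v3:27,v4:11,v5:0

step 1: dist = v0:inf,v1:inf,v2:inf,v3:inf,v4:11,v5:0
step 2: dist = v0:inf,v1:inf,v2:13,v3:27,v4:11,v5:0
step 3: dist = v0:33,v1:32,v2:13,v3:27,v4:11,v5:0
step 4: dist = v0:33,v1:32,v2:13,v3:27,v4:11,v5:0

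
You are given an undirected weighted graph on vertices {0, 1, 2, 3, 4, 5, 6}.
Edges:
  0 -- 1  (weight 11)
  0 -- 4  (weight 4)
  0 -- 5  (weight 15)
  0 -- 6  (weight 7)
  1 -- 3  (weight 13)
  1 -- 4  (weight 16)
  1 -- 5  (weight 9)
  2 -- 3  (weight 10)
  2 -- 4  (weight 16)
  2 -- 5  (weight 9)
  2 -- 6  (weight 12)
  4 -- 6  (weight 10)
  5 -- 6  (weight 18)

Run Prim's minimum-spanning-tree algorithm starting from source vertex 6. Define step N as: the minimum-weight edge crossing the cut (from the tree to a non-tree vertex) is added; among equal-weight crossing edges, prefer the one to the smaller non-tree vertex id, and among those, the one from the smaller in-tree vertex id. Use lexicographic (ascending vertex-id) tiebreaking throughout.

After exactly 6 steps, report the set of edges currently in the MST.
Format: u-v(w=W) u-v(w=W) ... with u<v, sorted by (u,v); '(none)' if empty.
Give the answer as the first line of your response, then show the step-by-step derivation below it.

0-1(w=11) 0-4(w=4) 0-6(w=7) 1-5(w=9) 2-3(w=10) 2-5(w=9)

step 1: add edge 0-6 (w=7); MST = {0-6(w=7)}
step 2: add edge 0-4 (w=4); MST = {0-4(w=4) 0-6(w=7)}
step 3: add edge 0-1 (w=11); MST = {0-1(w=11) 0-4(w=4) 0-6(w=7)}
step 4: add edge 1-5 (w=9); MST = {0-1(w=11) 0-4(w=4) 0-6(w=7) 1-5(w=9)}
step 5: add edge 2-5 (w=9); MST = {0-1(w=11) 0-4(w=4) 0-6(w=7) 1-5(w=9) 2-5(w=9)}
step 6: add edge 2-3 (w=10); MST = {0-1(w=11) 0-4(w=4) 0-6(w=7) 1-5(w=9) 2-3(w=10) 2-5(w=9)}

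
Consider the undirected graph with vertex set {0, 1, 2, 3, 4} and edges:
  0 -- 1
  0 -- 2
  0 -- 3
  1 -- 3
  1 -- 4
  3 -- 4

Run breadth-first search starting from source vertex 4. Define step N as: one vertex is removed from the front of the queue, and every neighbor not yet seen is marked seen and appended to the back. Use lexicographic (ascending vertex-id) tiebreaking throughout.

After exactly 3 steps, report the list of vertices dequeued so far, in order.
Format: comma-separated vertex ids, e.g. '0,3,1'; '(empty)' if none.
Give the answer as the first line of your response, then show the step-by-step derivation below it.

4,1,3

step 1: dequeue 4; queue=[1,3]; order=4
step 2: dequeue 1; queue=[3,0]; order=4,1
step 3: dequeue 3; queue=[0]; order=4,1,3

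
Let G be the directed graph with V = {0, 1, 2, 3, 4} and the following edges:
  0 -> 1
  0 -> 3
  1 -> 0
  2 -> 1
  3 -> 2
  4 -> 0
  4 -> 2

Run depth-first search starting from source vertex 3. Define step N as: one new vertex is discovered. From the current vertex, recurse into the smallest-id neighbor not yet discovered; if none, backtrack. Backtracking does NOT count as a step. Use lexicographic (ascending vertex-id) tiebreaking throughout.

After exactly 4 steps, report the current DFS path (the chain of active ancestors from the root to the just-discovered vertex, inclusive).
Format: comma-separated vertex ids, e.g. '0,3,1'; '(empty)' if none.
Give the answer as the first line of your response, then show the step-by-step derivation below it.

3,2,1,0

step 1: discover 3; path=3; order=3
step 2: discover 2; path=3>2; order=3,2
step 3: discover 1; path=3>2>1; order=3,2,1
step 4: discover 0; path=3>2>1>0; order=3,2,1,0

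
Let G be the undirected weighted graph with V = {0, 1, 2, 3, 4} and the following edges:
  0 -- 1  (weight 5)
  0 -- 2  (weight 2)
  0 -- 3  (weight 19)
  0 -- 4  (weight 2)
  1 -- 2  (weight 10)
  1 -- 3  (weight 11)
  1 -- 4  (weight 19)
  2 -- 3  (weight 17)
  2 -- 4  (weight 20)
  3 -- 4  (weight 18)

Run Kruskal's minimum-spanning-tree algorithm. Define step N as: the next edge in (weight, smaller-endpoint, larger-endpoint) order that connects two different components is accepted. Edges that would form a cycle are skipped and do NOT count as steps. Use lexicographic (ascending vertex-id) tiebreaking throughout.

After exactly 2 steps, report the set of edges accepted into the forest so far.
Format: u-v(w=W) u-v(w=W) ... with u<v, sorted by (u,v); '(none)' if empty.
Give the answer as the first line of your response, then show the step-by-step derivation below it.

0-2(w=2) 0-4(w=2)

step 1: add edge 0-2 (w=2); MST = {0-2(w=2)}
step 2: add edge 0-4 (w=2); MST = {0-2(w=2) 0-4(w=2)}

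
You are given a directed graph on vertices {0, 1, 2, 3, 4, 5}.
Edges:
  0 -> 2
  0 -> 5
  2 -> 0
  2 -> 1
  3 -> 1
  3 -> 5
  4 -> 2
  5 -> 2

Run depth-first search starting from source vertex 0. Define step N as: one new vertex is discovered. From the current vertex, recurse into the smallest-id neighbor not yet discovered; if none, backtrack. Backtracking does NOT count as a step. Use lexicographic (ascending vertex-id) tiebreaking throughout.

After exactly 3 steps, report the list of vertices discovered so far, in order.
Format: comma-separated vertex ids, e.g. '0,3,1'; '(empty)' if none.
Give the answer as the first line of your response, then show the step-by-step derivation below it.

0,2,1

step 1: discover 0; path=0; order=0
step 2: discover 2; path=0>2; order=0,2
step 3: discover 1; path=0>2>1; order=0,2,1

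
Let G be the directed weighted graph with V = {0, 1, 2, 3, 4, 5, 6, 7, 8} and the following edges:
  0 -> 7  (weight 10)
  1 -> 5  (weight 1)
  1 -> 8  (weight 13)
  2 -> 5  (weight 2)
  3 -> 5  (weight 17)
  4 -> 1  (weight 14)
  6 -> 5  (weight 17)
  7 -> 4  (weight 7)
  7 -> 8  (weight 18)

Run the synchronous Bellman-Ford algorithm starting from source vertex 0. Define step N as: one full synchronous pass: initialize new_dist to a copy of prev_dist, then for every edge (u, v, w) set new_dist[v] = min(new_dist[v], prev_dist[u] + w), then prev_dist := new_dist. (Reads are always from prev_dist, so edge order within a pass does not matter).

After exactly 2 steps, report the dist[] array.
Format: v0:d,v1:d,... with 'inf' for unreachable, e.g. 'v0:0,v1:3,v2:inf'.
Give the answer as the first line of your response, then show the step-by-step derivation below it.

v0:0,v1:inf,v2:inf,v3:inf,v4:17,v5:inf,v6:inf,v7:10,v8:28

step 1: dist = v0:0,v1:inf,v2:inf,v3:inf,v4:inf,v5:inf,v6:inf,v7:10,v8:inf
step 2: dist = v0:0,v1:inf,v2:inf,v3:inf,v4:17,v5:inf,v6:inf,v7:10,v8:28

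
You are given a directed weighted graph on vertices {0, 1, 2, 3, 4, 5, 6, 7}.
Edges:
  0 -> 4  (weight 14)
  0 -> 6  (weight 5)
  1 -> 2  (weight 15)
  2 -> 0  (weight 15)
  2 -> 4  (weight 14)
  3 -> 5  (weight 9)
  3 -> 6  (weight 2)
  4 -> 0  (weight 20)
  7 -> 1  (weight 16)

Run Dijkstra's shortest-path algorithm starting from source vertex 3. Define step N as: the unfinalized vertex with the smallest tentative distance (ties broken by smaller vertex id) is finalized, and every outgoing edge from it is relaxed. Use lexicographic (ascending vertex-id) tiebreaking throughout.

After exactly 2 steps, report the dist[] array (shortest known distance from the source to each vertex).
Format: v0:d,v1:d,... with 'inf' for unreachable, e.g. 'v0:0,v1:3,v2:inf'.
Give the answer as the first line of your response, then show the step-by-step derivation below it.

v0:inf,v1:inf,v2:inf,v3:0,v4:inf,v5:9,v6:2,v7:inf

step 1: dist = v0:inf,v1:inf,v2:inf,v3:0,v4:inf,v5:9,v6:2,v7:inf
step 2: dist = v0:inf,v1:inf,v2:inf,v3:0,v4:inf,v5:9,v6:2,v7:inf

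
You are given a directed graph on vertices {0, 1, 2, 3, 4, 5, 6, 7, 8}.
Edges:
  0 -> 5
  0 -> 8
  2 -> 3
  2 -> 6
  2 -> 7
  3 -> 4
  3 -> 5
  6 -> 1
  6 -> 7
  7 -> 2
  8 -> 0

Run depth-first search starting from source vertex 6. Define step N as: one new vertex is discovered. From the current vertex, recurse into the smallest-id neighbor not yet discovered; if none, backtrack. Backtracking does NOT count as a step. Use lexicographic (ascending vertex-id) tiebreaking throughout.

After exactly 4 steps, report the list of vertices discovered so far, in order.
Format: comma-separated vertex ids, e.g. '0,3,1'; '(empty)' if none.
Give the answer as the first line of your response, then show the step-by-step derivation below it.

6,1,7,2

step 1: discover 6; path=6; order=6
step 2: discover 1; path=6>1; order=6,1
step 3: discover 7; path=6>7; order=6,1,7
step 4: discover 2; path=6>7>2; order=6,1,7,2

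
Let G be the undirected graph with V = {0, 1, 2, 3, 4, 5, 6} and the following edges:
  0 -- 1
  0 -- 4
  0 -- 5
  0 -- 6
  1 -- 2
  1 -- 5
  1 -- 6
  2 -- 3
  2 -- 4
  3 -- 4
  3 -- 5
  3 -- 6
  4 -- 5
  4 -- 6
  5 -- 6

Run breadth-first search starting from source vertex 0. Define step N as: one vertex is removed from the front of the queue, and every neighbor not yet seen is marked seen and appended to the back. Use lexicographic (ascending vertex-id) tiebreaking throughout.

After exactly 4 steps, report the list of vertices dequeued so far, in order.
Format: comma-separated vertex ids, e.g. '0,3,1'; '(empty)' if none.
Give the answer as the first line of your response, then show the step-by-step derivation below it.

0,1,4,5

step 1: dequeue 0; queue=[1,4,5,6]; order=0
step 2: dequeue 1; queue=[4,5,6,2]; order=0,1
step 3: dequeue 4; queue=[5,6,2,3]; order=0,1,4
step 4: dequeue 5; queue=[6,2,3]; order=0,1,4,5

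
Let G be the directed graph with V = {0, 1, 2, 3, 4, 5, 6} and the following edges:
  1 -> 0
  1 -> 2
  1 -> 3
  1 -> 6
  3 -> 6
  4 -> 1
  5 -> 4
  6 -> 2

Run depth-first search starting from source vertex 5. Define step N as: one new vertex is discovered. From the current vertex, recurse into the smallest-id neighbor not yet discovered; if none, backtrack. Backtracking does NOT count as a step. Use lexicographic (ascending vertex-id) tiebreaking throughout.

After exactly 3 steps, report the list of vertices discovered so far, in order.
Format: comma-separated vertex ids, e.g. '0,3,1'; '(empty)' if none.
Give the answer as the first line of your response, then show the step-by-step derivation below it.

5,4,1

step 1: discover 5; path=5; order=5
step 2: discover 4; path=5>4; order=5,4
step 3: discover 1; path=5>4>1; order=5,4,1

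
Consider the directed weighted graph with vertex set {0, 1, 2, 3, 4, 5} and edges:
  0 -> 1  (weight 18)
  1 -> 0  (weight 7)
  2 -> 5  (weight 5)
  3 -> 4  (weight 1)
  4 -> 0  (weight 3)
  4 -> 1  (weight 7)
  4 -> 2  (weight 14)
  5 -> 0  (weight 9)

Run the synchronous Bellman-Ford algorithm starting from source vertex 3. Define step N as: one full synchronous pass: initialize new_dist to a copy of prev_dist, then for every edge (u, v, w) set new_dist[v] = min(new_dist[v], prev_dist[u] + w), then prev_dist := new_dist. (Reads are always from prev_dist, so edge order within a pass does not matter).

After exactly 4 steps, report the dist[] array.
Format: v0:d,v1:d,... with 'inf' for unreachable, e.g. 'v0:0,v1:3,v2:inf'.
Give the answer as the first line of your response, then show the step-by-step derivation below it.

v0:4,v1:8,v2:15,v3:0,v4:1,v5:20

step 1: dist = v0:inf,v1:inf,v2:inf,v3:0,v4:1,v5:inf
step 2: dist = v0:4,v1:8,v2:15,v3:0,v4:1,v5:inf
step 3: dist = v0:4,v1:8,v2:15,v3:0,v4:1,v5:20
step 4: dist = v0:4,v1:8,v2:15,v3:0,v4:1,v5:20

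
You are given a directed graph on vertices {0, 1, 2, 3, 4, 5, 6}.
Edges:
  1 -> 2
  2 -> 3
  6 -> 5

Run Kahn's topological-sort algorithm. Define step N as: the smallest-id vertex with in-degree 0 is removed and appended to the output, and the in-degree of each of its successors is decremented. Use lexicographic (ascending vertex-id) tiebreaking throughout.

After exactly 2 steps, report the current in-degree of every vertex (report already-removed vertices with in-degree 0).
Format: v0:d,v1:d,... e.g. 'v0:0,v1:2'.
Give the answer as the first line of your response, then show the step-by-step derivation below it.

v0:0,v1:0,v2:0,v3:1,v4:0,v5:1,v6:0

step 1: output 0; order=[0]; indeg=(0,0,1,1,0,1,0)
step 2: output 1; order=[0,1]; indeg=(0,0,0,1,0,1,0)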